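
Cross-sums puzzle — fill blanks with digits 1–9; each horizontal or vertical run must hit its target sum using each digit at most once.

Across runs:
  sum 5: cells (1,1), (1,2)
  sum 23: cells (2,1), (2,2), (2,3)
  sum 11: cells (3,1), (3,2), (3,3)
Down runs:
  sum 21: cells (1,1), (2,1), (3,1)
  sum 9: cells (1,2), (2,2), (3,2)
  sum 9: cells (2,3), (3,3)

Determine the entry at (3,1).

23 in 3 cells must be {6,8,9}.
Only 4 fits (1,1) under both its across sum 5 and down sum 21.
(1,2) = 5 − 4 = 1 completes the 5 across.
Given what's placed, (2,2) must be 6 to fit the 23 across and 9 down.
(2,3) = 8: the only remaining digit allowed by both the 23 across and the 9 down.
Given what's placed, (3,1) must be 8 to fit the 11 across and 21 down.

8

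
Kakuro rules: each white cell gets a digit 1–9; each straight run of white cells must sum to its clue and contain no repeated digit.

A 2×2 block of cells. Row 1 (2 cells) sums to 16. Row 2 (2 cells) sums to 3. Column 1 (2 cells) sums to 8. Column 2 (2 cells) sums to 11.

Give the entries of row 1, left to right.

16 in 2 cells must be {7,9}; 3 in 2 cells must be {1,2}.
The 16 across and the 8 down share only 7, so (1,1) = 7.
(1,2) = 16 − 7 = 9 completes the 16 across.
(2,1) = 8 − 7 = 1 completes the 8 down.
(2,2) = 3 − 1 = 2 completes the 3 across.

7 9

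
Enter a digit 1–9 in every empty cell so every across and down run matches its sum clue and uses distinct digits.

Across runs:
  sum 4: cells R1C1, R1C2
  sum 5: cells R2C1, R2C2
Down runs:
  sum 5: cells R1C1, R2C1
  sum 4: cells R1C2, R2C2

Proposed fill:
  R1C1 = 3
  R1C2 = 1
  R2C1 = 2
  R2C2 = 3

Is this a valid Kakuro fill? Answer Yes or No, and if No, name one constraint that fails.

Across: 3+1=4; 2+3=5. Down: 3+2=5; 1+3=4. No digit repeats within any run.

Yes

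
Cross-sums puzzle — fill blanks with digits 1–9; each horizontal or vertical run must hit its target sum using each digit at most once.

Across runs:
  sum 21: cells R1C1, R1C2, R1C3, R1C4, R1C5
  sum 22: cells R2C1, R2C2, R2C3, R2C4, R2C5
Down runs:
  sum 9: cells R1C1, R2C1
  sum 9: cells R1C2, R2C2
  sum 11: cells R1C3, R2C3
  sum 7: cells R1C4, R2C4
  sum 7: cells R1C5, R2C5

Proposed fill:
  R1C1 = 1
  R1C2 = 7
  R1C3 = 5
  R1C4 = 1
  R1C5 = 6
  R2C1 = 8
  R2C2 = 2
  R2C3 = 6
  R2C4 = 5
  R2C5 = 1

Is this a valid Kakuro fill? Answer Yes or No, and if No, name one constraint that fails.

No — the across run R1C1–R1C5 sums to 20, not 21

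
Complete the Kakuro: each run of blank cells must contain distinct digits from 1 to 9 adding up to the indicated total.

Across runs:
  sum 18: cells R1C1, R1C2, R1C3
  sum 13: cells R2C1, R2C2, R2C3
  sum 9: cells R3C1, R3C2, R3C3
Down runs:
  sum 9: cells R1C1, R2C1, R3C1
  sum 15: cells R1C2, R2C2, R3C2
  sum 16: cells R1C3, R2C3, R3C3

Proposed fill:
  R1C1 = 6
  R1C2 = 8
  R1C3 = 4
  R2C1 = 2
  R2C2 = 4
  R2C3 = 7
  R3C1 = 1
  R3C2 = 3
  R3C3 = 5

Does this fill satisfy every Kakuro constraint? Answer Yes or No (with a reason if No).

Across: 6+8+4=18; 2+4+7=13; 1+3+5=9. Down: 6+2+1=9; 8+4+3=15; 4+7+5=16. No digit repeats within any run.

Yes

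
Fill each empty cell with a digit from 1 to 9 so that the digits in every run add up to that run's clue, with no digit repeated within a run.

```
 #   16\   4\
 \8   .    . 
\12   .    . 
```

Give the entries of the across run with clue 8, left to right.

7 1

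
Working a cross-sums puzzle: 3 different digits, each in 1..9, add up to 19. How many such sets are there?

5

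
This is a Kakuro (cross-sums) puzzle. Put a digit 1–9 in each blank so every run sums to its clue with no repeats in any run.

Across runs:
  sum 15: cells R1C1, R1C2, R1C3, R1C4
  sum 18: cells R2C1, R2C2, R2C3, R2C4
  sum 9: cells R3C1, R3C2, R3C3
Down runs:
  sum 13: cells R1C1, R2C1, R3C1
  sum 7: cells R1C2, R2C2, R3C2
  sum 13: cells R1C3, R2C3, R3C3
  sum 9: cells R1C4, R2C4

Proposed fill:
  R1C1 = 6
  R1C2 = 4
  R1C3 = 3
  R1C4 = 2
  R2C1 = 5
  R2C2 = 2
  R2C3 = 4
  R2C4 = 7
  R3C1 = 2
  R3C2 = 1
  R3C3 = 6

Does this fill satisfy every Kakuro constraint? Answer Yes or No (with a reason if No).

Yes

Across: 6+4+3+2=15; 5+2+4+7=18; 2+1+6=9. Down: 6+5+2=13; 4+2+1=7; 3+4+6=13; 2+7=9. No digit repeats within any run.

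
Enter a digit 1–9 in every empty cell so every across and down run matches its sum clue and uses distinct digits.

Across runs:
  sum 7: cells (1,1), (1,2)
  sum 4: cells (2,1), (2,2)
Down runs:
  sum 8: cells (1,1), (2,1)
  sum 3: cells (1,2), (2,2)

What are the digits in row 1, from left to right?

5 2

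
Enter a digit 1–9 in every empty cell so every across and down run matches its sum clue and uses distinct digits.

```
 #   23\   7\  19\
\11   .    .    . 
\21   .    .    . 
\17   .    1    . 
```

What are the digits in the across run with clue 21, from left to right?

8 4 9

23 in 3 cells must be {6,8,9}; 7 in 3 cells must be {1,2,4}.
Given what's placed, R2C2 must be 4 to fit the 21 across and 7 down.
Given what's placed, R3C1 must be 9 to fit the 17 across and 23 down.
R3C3 = 17 − 10 = 7 completes the 17 across.
R1C2 = 7 − 5 = 2 completes the 7 down.
Given what's placed, R2C1 must be 8 to fit the 21 across and 23 down.
R2C3 = 21 − 12 = 9 completes the 21 across.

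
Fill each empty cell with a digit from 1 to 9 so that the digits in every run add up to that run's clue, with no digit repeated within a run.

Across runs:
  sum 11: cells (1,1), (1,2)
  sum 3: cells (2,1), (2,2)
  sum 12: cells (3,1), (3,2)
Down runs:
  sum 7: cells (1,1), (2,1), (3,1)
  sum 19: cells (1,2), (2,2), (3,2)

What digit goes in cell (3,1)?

4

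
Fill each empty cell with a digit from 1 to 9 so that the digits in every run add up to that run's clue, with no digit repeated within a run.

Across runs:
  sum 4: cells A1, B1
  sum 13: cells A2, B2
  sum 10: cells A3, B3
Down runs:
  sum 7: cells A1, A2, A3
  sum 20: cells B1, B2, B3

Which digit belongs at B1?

3

4 in 2 cells must be {1,3}; 7 in 3 cells must be {1,2,4}.
The 4 across and the 7 down share only 1, so A1 = 1.
B1 = 4 − 1 = 3 completes the 4 across.
Given what's placed, A2 must be 4 to fit the 13 across and 7 down.
B2 = 13 − 4 = 9 completes the 13 across.
A3 = 7 − 5 = 2 completes the 7 down.
B3 = 10 − 2 = 8 completes the 10 across.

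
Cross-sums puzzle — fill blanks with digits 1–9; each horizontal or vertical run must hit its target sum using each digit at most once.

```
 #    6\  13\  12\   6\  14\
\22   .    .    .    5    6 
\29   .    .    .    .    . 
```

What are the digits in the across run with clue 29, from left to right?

R2C4 = 6 − 5 = 1 completes the 6 down.
R2C5 = 14 − 6 = 8 completes the 14 down.
Nothing is forced directly, so branch on R1C2, whose candidates are 7 or 8. If R1C2 = 8: then R1C3 would have to be in {1,2} for the 22 across but in {3,4,5,7,8,9} for the 12 down — contradiction. So R1C2 = 7.
R1C1 = 1: the only remaining digit allowed by both the 22 across and the 6 down.
R1C3 = 22 − 19 = 3 completes the 22 across.
R2C1 = 6 − 1 = 5 completes the 6 down.
R2C2 = 13 − 7 = 6 completes the 13 down.
R2C3 = 29 − 20 = 9 completes the 29 across.

5 6 9 1 8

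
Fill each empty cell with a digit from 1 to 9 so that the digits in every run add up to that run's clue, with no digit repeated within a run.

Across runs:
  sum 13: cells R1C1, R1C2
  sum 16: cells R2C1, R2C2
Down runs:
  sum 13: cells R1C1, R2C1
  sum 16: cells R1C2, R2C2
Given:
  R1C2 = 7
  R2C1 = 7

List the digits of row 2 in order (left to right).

7 9

16 in 2 cells must be {7,9}.
R1C1 = 13 − 7 = 6 completes the 13 across.
R2C2 = 16 − 7 = 9 completes the 16 across.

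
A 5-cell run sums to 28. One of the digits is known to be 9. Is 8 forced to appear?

No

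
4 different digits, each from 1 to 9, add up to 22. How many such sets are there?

4 distinct digits from 1–9 sum between 10 and 30.

11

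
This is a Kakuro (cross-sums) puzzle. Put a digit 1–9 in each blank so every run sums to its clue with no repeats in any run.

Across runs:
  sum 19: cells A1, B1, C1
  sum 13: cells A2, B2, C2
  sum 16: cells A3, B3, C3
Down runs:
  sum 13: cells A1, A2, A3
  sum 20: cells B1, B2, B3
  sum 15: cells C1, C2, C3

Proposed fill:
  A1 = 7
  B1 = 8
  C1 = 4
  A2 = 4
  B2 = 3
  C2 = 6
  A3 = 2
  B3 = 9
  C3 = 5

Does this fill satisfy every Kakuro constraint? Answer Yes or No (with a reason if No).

Yes

Across: 7+8+4=19; 4+3+6=13; 2+9+5=16. Down: 7+4+2=13; 8+3+9=20; 4+6+5=15. No digit repeats within any run.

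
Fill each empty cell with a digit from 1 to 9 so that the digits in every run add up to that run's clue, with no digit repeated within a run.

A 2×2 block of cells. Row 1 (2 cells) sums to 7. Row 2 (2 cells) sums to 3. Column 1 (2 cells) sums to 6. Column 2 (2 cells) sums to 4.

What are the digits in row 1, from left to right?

4 3

3 in 2 cells must be {1,2}; 4 in 2 cells must be {1,3}.
The 3 across and the 4 down share only 1, so (2,2) = 1.
(1,2) = 4 − 1 = 3 completes the 4 down.
(2,1) = 3 − 1 = 2 completes the 3 across.
(1,1) = 7 − 3 = 4 completes the 7 across.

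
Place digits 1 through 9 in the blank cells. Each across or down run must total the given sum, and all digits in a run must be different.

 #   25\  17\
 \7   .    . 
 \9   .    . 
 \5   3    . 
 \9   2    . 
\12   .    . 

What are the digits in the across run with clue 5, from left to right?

R3C2 = 5 − 3 = 2 completes the 5 across.
R4C2 = 9 − 2 = 7 completes the 9 across.
Nothing is forced directly, so branch on R5C2, whose candidates are 3 or 4. If R5C2 = 4: that forces R5C1 = 8, R1C1 = 5, after which R1C2 would have to be in {2} for the 7 across but in {1,3} for the 17 down — contradiction. So R5C2 = 3.
R5C1 = 12 − 3 = 9 completes the 12 across.
No cell is forced outright now. R1C2 can only be 1 or 4 (the digits allowed by both its 7 across and its 17 down). If R1C2 = 4: then R1C1 would have to be in {3} for the 7 across but in {4,5,6,7} for the 25 down — contradiction. So R1C2 = 1.
R1C1 = 7 − 1 = 6 completes the 7 across.
R2C1 = 25 − 20 = 5 completes the 25 down.
R2C2 = 9 − 5 = 4 completes the 9 across.

3 2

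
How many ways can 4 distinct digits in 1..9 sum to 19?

11

4 distinct digits from 1–9 sum between 10 and 30.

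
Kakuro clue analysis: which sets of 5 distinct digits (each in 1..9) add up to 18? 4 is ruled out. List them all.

5 distinct digits from 1–9 sum between 15 and 35.
Dropping sets that contain 4.
Only one set works: {1,2,3,5,7}.

{1,2,3,5,7}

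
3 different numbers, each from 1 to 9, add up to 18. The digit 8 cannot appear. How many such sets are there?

4

3 distinct digits from 1–9 sum between 6 and 24.
Dropping sets that contain 8.
Enumerating: {2,7,9}, {3,6,9}, {4,5,9}, {5,6,7}.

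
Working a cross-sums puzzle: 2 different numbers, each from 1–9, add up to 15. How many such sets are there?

2

2 distinct digits from 1–9 sum between 3 and 17.
Enumerating: {6,9}, {7,8}.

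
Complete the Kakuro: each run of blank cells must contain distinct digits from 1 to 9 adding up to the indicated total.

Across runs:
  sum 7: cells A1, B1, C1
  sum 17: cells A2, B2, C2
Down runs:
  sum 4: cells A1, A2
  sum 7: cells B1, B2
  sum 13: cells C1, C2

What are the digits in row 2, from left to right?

7 in 3 cells must be {1,2,4}; 4 in 2 cells must be {1,3}.
The 7 across and the 4 down share only 1, so A1 = 1.
Given what's placed, C1 must be 4 to fit the 7 across and 13 down.
A2 = 4 − 1 = 3 completes the 4 down.
C2 = 13 − 4 = 9 completes the 13 down.
B1 = 7 − 5 = 2 completes the 7 across.
B2 = 17 − 12 = 5 completes the 17 across.

3 5 9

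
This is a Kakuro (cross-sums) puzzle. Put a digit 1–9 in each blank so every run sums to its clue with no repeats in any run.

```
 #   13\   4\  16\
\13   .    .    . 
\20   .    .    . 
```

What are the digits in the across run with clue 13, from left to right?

5 1 7

4 in 2 cells must be {1,3}; 16 in 2 cells must be {7,9}.
The 20 across and the 4 down share only 3, so R2C2 = 3.
Given what's placed, R2C3 must be 9 to fit the 20 across and 16 down.
R1C2 = 4 − 3 = 1 completes the 4 down.
R1C3 = 16 − 9 = 7 completes the 16 down.
R2C1 = 20 − 12 = 8 completes the 20 across.
R1C1 = 13 − 8 = 5 completes the 13 across.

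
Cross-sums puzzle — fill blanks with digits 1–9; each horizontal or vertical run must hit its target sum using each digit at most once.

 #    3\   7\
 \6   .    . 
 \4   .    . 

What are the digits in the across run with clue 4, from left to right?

1, 3

4 in 2 cells must be {1,3}; 3 in 2 cells must be {1,2}.
The 4 across and the 3 down share only 1, so R2C1 = 1.
R2C2 = 4 − 1 = 3 completes the 4 across.
R1C1 = 3 − 1 = 2 completes the 3 down.
R1C2 = 6 − 2 = 4 completes the 6 across.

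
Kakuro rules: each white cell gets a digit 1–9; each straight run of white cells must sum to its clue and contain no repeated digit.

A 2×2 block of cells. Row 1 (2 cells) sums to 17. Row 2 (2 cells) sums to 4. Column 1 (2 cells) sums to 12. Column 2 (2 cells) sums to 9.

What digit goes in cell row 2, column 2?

1

17 in 2 cells must be {8,9}; 4 in 2 cells must be {1,3}.
The 17 across and the 9 down share only 8, so (1,2) = 8.
The 4 across and the 12 down share only 3, so (2,1) = 3.
(2,2) = 4 − 3 = 1 completes the 4 across.
(1,1) = 17 − 8 = 9 completes the 17 across.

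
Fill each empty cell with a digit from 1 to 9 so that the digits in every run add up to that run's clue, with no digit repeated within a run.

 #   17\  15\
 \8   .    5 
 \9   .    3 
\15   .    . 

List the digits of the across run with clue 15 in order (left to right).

8, 7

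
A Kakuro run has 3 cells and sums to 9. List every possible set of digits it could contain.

{1,2,6}; {1,3,5}; {2,3,4}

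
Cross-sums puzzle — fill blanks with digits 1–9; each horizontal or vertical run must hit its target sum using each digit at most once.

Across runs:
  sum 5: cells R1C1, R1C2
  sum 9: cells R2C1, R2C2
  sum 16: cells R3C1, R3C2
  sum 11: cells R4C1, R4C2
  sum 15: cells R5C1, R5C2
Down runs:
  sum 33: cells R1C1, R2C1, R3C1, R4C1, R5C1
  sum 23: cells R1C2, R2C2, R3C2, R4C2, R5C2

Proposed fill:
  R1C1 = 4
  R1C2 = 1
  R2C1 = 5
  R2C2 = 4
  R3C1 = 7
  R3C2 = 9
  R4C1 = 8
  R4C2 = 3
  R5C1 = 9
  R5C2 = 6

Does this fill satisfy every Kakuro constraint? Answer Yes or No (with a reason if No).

Yes

Across: 4+1=5; 5+4=9; 7+9=16; 8+3=11; 9+6=15. Down: 4+5+7+8+9=33; 1+4+9+3+6=23. No digit repeats within any run.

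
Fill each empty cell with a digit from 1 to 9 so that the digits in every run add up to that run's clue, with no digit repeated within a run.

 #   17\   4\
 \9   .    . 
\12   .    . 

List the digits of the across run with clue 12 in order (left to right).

17 in 2 cells must be {8,9}; 4 in 2 cells must be {1,3}.
The 9 across and the 17 down share only 8, so R1C1 = 8.
R1C2 = 9 − 8 = 1 completes the 9 across.
R2C1 = 17 − 8 = 9 completes the 17 down.
R2C2 = 12 − 9 = 3 completes the 12 across.

9, 3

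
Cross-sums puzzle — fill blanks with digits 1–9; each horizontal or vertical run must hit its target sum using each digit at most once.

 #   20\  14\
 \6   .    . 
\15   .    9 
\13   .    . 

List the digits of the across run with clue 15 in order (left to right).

6 9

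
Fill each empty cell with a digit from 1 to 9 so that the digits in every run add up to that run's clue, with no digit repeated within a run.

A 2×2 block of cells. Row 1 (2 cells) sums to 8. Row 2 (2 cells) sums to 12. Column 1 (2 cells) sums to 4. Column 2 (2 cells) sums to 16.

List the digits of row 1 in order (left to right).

4 in 2 cells must be {1,3}; 16 in 2 cells must be {7,9}.
The 8 across and the 16 down share only 7, so (1,2) = 7.
The 12 across and the 4 down share only 3, so (2,1) = 3.
(2,2) = 12 − 3 = 9 completes the 12 across.
(1,1) = 8 − 7 = 1 completes the 8 across.

1 7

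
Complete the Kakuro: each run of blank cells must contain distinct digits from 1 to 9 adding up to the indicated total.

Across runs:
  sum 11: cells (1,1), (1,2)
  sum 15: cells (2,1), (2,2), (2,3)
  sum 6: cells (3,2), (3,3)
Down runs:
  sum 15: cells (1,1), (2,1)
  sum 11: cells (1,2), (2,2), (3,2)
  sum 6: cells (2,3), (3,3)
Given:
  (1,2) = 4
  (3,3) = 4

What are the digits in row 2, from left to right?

(1,1) = 11 − 4 = 7 completes the 11 across.
(2,1) = 15 − 7 = 8 completes the 15 down.
(2,3) = 6 − 4 = 2 completes the 6 down.
(3,2) = 6 − 4 = 2 completes the 6 across.
(2,2) = 15 − 10 = 5 completes the 15 across.

8, 5, 2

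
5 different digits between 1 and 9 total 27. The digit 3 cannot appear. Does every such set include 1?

No

Counterexample: {2,4,5,7,9} sums to 27 under that restriction without using 1.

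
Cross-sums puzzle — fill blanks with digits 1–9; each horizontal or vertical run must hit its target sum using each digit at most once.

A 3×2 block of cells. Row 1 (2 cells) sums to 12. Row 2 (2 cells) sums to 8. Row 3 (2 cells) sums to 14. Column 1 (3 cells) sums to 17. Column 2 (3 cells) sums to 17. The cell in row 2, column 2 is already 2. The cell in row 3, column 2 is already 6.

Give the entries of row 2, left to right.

(1,2) = 17 − 8 = 9 completes the 17 down.
(2,1) = 8 − 2 = 6 completes the 8 across.
(3,1) = 14 − 6 = 8 completes the 14 across.
(1,1) = 12 − 9 = 3 completes the 12 across.

6 2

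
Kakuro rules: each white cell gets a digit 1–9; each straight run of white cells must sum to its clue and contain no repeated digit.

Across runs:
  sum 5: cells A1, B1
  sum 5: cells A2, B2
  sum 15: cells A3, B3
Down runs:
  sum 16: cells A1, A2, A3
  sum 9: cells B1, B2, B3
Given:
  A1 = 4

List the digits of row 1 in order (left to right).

4 1

B1 = 5 − 4 = 1 completes the 5 across.
A2 = 3: the only remaining digit allowed by both the 5 across and the 16 down.
B2 = 5 − 3 = 2 completes the 5 across.
A3 = 16 − 7 = 9 completes the 16 down.
B3 = 15 − 9 = 6 completes the 15 across.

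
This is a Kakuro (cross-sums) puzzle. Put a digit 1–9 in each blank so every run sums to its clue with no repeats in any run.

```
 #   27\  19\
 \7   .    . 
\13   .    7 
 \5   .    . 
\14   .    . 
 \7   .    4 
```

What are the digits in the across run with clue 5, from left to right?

R2C1 = 13 − 7 = 6 completes the 13 across.
Given what's placed, R4C2 must be 5 to fit the 14 across and 19 down.
R5C1 = 7 − 4 = 3 completes the 7 across.
R4C1 = 14 − 5 = 9 completes the 14 across.
No cell is forced outright now. R1C2 can only be 1 or 2 (the digits allowed by both its 7 across and its 19 down). If R1C2 = 1: then R1C1 would have to be in {6} for the 7 across but in {1,2,4,5,7,8} for the 27 down — contradiction. So R1C2 = 2.
R1C1 = 7 − 2 = 5 completes the 7 across.
R3C1 = 27 − 23 = 4 completes the 27 down.
R3C2 = 5 − 4 = 1 completes the 5 across.

4 1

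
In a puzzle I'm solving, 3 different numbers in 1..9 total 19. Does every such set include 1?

No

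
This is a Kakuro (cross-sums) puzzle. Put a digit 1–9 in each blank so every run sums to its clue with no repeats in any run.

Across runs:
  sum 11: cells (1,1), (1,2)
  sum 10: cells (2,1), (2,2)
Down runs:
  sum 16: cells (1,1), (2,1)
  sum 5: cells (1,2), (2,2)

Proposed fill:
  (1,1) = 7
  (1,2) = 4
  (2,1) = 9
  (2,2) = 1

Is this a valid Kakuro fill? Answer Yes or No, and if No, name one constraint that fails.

Yes

Across: 7+4=11; 9+1=10. Down: 7+9=16; 4+1=5. No digit repeats within any run.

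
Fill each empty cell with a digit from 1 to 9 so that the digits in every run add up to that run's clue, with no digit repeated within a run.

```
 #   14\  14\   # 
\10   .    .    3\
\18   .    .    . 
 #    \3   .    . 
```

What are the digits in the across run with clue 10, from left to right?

3 in 2 cells must be {1,2}.
Nothing is forced directly, so branch on R2C3, whose candidates are 1 or 2. If R2C3 = 2: that forces R2C1 = 9, R2C2 = 7, R3C3 = 1, after which R1C1 would have to be in {1,2,3,4,6,7,8,9} for the 10 across but in {5} for the 14 down — contradiction. So R2C3 = 1.
R3C3 = 3 − 1 = 2 completes the 3 down.
R3C2 = 3 − 2 = 1 completes the 3 across.
No cell is forced outright now. R2C1 can only be 8 or 9 (the digits allowed by both its 18 across and its 14 down). If R2C1 = 9: then R1C1 would have to be in {1,2,3,4,6,7,8,9} for the 10 across but in {5} for the 14 down — contradiction. So R2C1 = 8.
R1C1 = 14 − 8 = 6 completes the 14 down.
R1C2 = 10 − 6 = 4 completes the 10 across.
R2C2 = 18 − 9 = 9 completes the 18 across.

6 4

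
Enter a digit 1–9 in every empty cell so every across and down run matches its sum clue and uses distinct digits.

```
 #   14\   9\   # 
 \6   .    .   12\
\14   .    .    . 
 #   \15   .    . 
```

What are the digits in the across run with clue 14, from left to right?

The 6 across and the 14 down share only 5, so R1C1 = 5.
R1C2 = 6 − 5 = 1 completes the 6 across.
R2C1 = 14 − 5 = 9 completes the 14 down.
R3C2 = 6: the only remaining digit allowed by both the 15 across and the 9 down.
R3C3 = 15 − 6 = 9 completes the 15 across.
R2C2 = 9 − 7 = 2 completes the 9 down.
R2C3 = 14 − 11 = 3 completes the 14 across.

9, 2, 3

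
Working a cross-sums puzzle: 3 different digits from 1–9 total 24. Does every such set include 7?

Yes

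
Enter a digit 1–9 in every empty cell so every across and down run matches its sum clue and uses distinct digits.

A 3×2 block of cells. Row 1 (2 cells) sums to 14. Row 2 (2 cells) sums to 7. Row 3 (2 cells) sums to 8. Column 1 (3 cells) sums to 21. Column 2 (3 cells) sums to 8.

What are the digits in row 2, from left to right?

5, 2

The 14 across and the 8 down share only 5, so (1,2) = 5.
(1,1) = 14 − 5 = 9 completes the 14 across.
Nothing is forced directly, so branch on (2,1), whose candidates are 4 or 5. If (2,1) = 4: then (2,2) would have to be in {3} for the 7 across but in {1,2} for the 8 down — contradiction. So (2,1) = 5.
(2,2) = 7 − 5 = 2 completes the 7 across.
(3,1) = 21 − 14 = 7 completes the 21 down.
(3,2) = 8 − 7 = 1 completes the 8 across.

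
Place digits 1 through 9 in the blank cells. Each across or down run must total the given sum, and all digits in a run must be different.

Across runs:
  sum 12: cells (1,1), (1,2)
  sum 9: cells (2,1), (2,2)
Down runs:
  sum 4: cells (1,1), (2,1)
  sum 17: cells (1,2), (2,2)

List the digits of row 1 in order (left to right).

4 in 2 cells must be {1,3}; 17 in 2 cells must be {8,9}.
The 12 across and the 4 down share only 3, so (1,1) = 3.
(1,2) = 12 − 3 = 9 completes the 12 across.
(2,1) = 4 − 3 = 1 completes the 4 down.
(2,2) = 9 − 1 = 8 completes the 9 across.

3 9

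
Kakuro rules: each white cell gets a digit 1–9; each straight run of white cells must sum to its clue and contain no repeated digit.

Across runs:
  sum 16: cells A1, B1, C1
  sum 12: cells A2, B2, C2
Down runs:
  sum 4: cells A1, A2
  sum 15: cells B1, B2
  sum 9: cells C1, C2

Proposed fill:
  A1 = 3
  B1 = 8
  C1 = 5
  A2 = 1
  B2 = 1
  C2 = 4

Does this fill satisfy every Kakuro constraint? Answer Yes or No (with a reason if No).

No — the down run B1–B2 sums to 9, not 15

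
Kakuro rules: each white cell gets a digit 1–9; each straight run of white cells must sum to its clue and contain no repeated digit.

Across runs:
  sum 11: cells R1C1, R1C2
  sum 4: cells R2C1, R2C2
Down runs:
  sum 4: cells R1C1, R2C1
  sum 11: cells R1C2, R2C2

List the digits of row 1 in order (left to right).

4 in 2 cells must be {1,3}.
The 11 across and the 4 down share only 3, so R1C1 = 3.
R1C2 = 11 − 3 = 8 completes the 11 across.
R2C1 = 4 − 3 = 1 completes the 4 down.
R2C2 = 4 − 1 = 3 completes the 4 across.

3 8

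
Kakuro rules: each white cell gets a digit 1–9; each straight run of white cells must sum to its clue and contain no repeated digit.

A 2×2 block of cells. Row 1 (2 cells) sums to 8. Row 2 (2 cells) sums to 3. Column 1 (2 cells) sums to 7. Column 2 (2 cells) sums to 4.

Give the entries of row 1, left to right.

5, 3

3 in 2 cells must be {1,2}; 4 in 2 cells must be {1,3}.
The 3 across and the 4 down share only 1, so (2,2) = 1.
(1,2) = 4 − 1 = 3 completes the 4 down.
(2,1) = 3 − 1 = 2 completes the 3 across.
(1,1) = 8 − 3 = 5 completes the 8 across.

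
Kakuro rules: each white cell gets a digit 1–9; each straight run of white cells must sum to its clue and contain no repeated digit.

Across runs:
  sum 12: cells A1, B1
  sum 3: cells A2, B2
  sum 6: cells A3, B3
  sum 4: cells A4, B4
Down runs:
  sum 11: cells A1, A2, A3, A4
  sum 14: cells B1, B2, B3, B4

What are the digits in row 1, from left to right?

5, 7

3 in 2 cells must be {1,2}; 4 in 2 cells must be {1,3}; 11 in 4 cells must be {1,2,3,5}.
Nothing is forced directly, so branch on A1, whose candidates are 3 or 5. If A1 = 3: then B1 would have to be in {9} for the 12 across but in {1,2,3,4,5,6,7,8} for the 14 down — contradiction. So A1 = 5.
B1 = 12 − 5 = 7 completes the 12 across.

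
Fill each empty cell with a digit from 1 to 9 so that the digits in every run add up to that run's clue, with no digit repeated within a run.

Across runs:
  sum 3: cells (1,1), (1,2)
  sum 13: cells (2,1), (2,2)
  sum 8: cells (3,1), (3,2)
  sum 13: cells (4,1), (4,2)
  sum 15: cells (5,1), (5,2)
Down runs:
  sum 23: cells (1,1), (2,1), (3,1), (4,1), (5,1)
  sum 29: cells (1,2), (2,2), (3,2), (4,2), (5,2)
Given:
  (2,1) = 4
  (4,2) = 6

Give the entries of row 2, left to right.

3 in 2 cells must be {1,2}.
(2,2) = 13 − 4 = 9 completes the 13 across.

4 9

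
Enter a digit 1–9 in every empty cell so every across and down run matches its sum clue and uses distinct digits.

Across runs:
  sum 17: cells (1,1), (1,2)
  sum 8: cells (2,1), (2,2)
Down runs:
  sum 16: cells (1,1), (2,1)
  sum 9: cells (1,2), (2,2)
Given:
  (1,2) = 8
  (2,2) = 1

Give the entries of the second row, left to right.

7 1

17 in 2 cells must be {8,9}; 16 in 2 cells must be {7,9}.
(1,1) = 17 − 8 = 9 completes the 17 across.
(2,1) = 8 − 1 = 7 completes the 8 across.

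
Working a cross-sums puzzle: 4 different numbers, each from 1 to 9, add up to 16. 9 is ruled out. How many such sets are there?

7

4 distinct digits from 1–9 sum between 10 and 30.
Dropping sets that contain 9.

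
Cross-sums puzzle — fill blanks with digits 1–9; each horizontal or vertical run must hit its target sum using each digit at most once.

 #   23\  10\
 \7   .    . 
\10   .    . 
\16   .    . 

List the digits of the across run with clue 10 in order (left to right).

8, 2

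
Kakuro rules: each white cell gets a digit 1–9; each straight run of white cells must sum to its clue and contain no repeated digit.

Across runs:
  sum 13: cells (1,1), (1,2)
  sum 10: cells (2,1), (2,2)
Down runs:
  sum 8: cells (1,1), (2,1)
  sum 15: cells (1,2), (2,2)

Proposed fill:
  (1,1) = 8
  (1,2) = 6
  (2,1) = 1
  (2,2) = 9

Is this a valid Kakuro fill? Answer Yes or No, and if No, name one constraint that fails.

No — the down run (1,1)–(2,1) sums to 9, not 8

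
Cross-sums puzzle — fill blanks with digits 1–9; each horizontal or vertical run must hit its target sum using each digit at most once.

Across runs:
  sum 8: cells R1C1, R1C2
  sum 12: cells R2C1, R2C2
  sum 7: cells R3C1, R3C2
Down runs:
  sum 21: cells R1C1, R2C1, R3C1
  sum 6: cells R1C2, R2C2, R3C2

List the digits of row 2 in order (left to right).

9, 3

6 in 3 cells must be {1,2,3}.
The 12 across and the 6 down share only 3, so R2C2 = 3.
R2C1 = 12 − 3 = 9 completes the 12 across.
Nothing is forced directly, so branch on R1C1, whose candidates are 5 or 7. If R1C1 = 5: then R1C2 would have to be in {3} for the 8 across but in {1,2} for the 6 down — contradiction. So R1C1 = 7.
R1C2 = 8 − 7 = 1 completes the 8 across.
R3C1 = 21 − 16 = 5 completes the 21 down.
R3C2 = 7 − 5 = 2 completes the 7 across.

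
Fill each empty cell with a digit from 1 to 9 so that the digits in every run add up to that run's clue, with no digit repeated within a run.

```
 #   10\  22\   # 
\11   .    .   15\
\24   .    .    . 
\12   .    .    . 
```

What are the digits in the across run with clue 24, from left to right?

24 in 3 cells must be {7,8,9}.
Only 7 fits R2C1 under both its across sum 24 and down sum 10.
Given what's placed, R1C1 must be 2 to fit the 11 across and 10 down.
R1C2 = 11 − 2 = 9 completes the 11 across.
R2C2 = 8: the only remaining digit allowed by both the 24 across and the 22 down.
R2C3 = 24 − 15 = 9 completes the 24 across.

7 8 9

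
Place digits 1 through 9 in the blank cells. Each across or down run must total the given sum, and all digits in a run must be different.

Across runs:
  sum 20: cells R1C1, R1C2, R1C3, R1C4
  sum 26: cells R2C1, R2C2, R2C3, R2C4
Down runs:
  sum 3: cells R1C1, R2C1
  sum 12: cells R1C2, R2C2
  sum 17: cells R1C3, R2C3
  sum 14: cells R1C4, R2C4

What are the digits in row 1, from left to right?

3 in 2 cells must be {1,2}; 17 in 2 cells must be {8,9}.
Only 2 fits R2C1 under both its across sum 26 and down sum 3.
R1C1 = 3 − 2 = 1 completes the 3 down.
Nothing is forced directly, so branch on R1C3, whose candidates are 8 or 9. If R1C3 = 9: that forces R2C3 = 8, R2C4 = 9, after which R1C4 would have to be in {2,3,4,6,7,8} for the 20 across but in {5} for the 14 down — contradiction. So R1C3 = 8.
R2C3 = 17 − 8 = 9 completes the 17 down.
R2C4 = 8: the only remaining digit allowed by both the 26 across and the 14 down.
R1C4 = 14 − 8 = 6 completes the 14 down.
R2C2 = 26 − 19 = 7 completes the 26 across.
R1C2 = 20 − 15 = 5 completes the 20 across.

1 5 8 6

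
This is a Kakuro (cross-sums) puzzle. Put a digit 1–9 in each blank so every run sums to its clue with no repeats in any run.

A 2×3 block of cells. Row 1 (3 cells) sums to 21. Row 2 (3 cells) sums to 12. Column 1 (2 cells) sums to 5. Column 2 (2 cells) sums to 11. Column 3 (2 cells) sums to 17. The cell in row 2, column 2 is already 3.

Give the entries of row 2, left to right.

17 in 2 cells must be {8,9}.
Only 4 fits (1,1) under both its across sum 21 and down sum 5.
(1,2) = 11 − 3 = 8 completes the 11 down.
(1,3) = 21 − 12 = 9 completes the 21 across.
(2,1) = 5 − 4 = 1 completes the 5 down.
(2,3) = 12 − 4 = 8 completes the 12 across.

1, 3, 8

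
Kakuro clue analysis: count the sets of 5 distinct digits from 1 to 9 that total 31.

5 distinct digits from 1–9 sum between 15 and 35.
Enumerating: {1,6,7,8,9}, {2,5,7,8,9}, {3,4,7,8,9}, {3,5,6,8,9}, {4,5,6,7,9}.

5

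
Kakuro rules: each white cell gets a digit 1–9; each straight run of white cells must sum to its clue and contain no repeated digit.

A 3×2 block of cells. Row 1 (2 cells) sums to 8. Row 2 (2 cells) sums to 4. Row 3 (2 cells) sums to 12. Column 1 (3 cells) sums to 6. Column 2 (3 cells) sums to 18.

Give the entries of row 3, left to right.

4 in 2 cells must be {1,3}; 6 in 3 cells must be {1,2,3}.
The 12 across and the 6 down share only 3, so (3,1) = 3.
(3,2) = 12 − 3 = 9 completes the 12 across.
Given what's placed, (2,1) must be 1 to fit the 4 across and 6 down.
(2,2) = 4 − 1 = 3 completes the 4 across.
(1,1) = 6 − 4 = 2 completes the 6 down.
(1,2) = 8 − 2 = 6 completes the 8 across.

3 9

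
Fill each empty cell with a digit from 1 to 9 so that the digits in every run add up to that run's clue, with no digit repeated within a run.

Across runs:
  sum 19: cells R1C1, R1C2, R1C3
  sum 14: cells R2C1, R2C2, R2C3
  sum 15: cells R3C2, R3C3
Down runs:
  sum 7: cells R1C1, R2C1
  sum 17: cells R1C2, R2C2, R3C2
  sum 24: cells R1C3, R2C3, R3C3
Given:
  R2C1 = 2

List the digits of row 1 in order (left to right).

5 6 8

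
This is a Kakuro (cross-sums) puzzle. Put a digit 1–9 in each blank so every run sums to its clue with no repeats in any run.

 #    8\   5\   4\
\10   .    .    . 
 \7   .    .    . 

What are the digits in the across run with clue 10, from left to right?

6, 1, 3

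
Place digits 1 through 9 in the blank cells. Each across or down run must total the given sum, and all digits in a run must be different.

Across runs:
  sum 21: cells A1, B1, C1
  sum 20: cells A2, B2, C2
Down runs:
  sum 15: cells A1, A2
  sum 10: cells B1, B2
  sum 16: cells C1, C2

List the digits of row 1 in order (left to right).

8, 6, 7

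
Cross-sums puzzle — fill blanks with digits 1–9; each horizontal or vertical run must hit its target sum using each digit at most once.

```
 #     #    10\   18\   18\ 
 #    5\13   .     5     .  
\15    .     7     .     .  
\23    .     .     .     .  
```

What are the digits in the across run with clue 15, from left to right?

1 7 4 3

Given what's placed, R2C3 must be 4 to fit the 15 across and 18 down.
R3C3 = 18 − 9 = 9 completes the 18 down.
No cell is forced outright now. R2C4 can only be 1 or 3 (the digits allowed by both its 15 across and its 18 down). If R2C4 = 1: then R1C4 would have to be in {1,2,6,7} for the 13 across but in {8,9} for the 18 down — contradiction. So R2C4 = 3.
R2C1 = 15 − 14 = 1 completes the 15 across.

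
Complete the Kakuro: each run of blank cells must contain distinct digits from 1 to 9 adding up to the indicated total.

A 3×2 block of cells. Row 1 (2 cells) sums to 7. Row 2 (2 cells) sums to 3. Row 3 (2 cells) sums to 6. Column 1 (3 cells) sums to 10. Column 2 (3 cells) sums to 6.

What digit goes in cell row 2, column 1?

1

3 in 2 cells must be {1,2}; 6 in 3 cells must be {1,2,3}.
Nothing is forced directly, so branch on (2,1), whose candidates are 1 or 2. If (2,1) = 2: that forces (2,2) = 1, (3,2) = 2, (1,2) = 3, after which (3,1) would have to be in {4} for the 6 across but in {1,3,5,7} for the 10 down — contradiction. So (2,1) = 1.
(2,2) = 3 − 1 = 2 completes the 3 across.
Given what's placed, (3,2) must be 1 to fit the 6 across and 6 down.
(1,2) = 6 − 3 = 3 completes the 6 down.
(3,1) = 6 − 1 = 5 completes the 6 across.
(1,1) = 7 − 3 = 4 completes the 7 across.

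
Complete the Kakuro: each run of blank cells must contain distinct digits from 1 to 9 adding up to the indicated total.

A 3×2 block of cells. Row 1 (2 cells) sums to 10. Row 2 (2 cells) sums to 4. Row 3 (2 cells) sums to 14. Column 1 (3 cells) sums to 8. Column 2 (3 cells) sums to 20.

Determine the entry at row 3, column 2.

9

4 in 2 cells must be {1,3}.
The 4 across and the 20 down share only 3, so (2,2) = 3.
The 14 across and the 8 down share only 5, so (3,1) = 5.
(3,2) = 14 − 5 = 9 completes the 14 across.
(1,2) = 20 − 12 = 8 completes the 20 down.
(2,1) = 4 − 3 = 1 completes the 4 across.
(1,1) = 10 − 8 = 2 completes the 10 across.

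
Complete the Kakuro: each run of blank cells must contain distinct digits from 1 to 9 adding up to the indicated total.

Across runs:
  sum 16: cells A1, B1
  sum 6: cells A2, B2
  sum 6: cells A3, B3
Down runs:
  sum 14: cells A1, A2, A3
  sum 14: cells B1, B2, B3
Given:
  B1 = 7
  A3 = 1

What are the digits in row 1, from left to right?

16 in 2 cells must be {7,9}.
A1 = 16 − 7 = 9 completes the 16 across.
A2 = 14 − 10 = 4 completes the 14 down.
B2 = 6 − 4 = 2 completes the 6 across.
B3 = 6 − 1 = 5 completes the 6 across.

9 7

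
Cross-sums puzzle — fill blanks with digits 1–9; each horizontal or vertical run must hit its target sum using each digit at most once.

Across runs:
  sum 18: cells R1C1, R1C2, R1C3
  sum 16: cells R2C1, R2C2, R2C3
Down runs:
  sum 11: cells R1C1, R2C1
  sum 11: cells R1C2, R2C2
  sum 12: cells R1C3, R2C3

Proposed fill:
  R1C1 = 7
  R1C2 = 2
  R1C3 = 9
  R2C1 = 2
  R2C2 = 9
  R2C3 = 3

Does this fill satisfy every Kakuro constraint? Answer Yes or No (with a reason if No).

No — the down run R1C1–R2C1 sums to 9, not 11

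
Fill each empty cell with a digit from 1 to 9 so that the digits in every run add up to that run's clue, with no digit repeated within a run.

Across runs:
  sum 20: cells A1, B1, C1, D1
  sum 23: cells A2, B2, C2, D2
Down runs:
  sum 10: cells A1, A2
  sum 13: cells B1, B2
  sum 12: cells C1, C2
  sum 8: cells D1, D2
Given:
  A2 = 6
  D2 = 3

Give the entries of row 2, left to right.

A1 = 10 − 6 = 4 completes the 10 down.
D1 = 8 − 3 = 5 completes the 8 down.
Nothing is forced directly, so branch on B1, whose candidates are 8 or 9. If B1 = 9: then C1 would have to be in {2} for the 20 across but in {3,4,5,7,8,9} for the 12 down — contradiction. So B1 = 8.
C1 = 20 − 17 = 3 completes the 20 across.
B2 = 13 − 8 = 5 completes the 13 down.
C2 = 23 − 14 = 9 completes the 23 across.

6 5 9 3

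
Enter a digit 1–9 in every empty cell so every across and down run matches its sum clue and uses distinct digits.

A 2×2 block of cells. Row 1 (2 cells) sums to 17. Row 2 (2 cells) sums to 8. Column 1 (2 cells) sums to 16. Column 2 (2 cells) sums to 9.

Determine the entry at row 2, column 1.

7

17 in 2 cells must be {8,9}; 16 in 2 cells must be {7,9}.
The 17 across and the 16 down share only 9, so (1,1) = 9.
(1,2) = 17 − 9 = 8 completes the 17 across.
(2,1) = 16 − 9 = 7 completes the 16 down.
(2,2) = 8 − 7 = 1 completes the 8 across.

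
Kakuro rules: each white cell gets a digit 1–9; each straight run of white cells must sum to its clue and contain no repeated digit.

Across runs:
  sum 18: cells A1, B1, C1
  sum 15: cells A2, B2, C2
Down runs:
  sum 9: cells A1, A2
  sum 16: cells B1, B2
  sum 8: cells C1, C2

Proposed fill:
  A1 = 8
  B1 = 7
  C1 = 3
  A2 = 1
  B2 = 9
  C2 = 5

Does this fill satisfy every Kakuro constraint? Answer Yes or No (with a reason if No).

Across: 8+7+3=18; 1+9+5=15. Down: 8+1=9; 7+9=16; 3+5=8. No digit repeats within any run.

Yes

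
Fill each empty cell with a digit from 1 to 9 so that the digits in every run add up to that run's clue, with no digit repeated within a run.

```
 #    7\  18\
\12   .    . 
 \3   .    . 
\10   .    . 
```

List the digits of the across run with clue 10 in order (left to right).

1, 9

3 in 2 cells must be {1,2}; 7 in 3 cells must be {1,2,4}.
The 12 across and the 7 down share only 4, so R1C1 = 4.
R1C2 = 12 − 4 = 8 completes the 12 across.
Given what's placed, R2C2 must be 1 to fit the 3 across and 18 down.
R3C2 = 18 − 9 = 9 completes the 18 down.
R2C1 = 3 − 1 = 2 completes the 3 across.
R3C1 = 10 − 9 = 1 completes the 10 across.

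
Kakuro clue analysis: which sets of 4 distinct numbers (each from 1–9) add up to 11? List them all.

4 distinct digits from 1–9 sum between 10 and 30.
Only one set works: {1,2,3,5}.

{1,2,3,5}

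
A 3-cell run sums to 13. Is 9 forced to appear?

No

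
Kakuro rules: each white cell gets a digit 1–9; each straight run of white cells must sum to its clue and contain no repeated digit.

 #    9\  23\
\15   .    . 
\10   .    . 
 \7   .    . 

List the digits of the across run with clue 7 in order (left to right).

23 in 3 cells must be {6,8,9}.
The 15 across and the 9 down share only 6, so R1C1 = 6.
R1C2 = 15 − 6 = 9 completes the 15 across.
Given what's placed, R3C2 must be 6 to fit the 7 across and 23 down.
R2C2 = 23 − 15 = 8 completes the 23 down.
R3C1 = 7 − 6 = 1 completes the 7 across.
R2C1 = 10 − 8 = 2 completes the 10 across.

1, 6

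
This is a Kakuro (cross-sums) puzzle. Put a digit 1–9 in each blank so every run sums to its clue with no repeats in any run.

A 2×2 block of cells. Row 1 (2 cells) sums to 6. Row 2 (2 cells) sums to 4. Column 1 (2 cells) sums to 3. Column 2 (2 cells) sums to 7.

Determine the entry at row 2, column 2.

3

4 in 2 cells must be {1,3}; 3 in 2 cells must be {1,2}.
The 4 across and the 3 down share only 1, so (2,1) = 1.
(2,2) = 4 − 1 = 3 completes the 4 across.
(1,1) = 3 − 1 = 2 completes the 3 down.
(1,2) = 6 − 2 = 4 completes the 6 across.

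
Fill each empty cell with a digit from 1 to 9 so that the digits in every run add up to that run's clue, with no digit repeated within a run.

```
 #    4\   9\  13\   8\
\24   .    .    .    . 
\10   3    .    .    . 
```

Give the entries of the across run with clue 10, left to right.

10 in 4 cells must be {1,2,3,4}; 4 in 2 cells must be {1,3}.
R1C1 = 4 − 3 = 1 completes the 4 down.
R1C4 = 6: the only remaining digit allowed by both the 24 across and the 8 down.
Given what's placed, R2C3 must be 4 to fit the 10 across and 13 down.
R2C4 = 8 − 6 = 2 completes the 8 down.
Given what's placed, R1C2 must be 8 to fit the 24 across and 9 down.
R1C3 = 24 − 15 = 9 completes the 24 across.
R2C2 = 10 − 9 = 1 completes the 10 across.

3 1 4 2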